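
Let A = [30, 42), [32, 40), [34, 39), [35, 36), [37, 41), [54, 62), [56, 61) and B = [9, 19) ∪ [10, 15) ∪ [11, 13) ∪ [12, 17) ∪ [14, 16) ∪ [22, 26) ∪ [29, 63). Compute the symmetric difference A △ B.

First set merges to [30, 42), [54, 62).
Second set merges to [9, 19), [22, 26), [29, 63).
Only in the first: none.
Only in the second: [9, 19), [22, 26), [29, 30), [42, 54), [62, 63).
Together these are the periods covered by exactly one.

[9, 19) ∪ [22, 26) ∪ [29, 30) ∪ [42, 54) ∪ [62, 63)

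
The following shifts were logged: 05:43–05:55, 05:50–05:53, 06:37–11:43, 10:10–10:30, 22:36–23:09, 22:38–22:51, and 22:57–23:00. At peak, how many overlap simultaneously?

2

Walk the sorted start/end points keeping a running depth.
The depth first hits 2 at 05:50.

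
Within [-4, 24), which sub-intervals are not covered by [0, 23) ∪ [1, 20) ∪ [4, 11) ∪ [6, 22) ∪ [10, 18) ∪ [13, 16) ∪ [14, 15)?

[-4, 0) ∪ [23, 24)

The merged coverage is [0, 23).
Gaps within [-4, 24): [-4, 0), [23, 24).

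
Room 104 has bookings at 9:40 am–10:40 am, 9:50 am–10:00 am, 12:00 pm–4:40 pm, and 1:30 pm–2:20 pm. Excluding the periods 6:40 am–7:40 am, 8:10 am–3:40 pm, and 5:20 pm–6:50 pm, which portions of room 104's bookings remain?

3:40 pm-4:40 pm

First set merges to 9:40 am-10:40 am, 12:00 pm-4:40 pm.
9:40 am-10:40 am: fully covered by B → removed.
12:00 pm-4:40 pm minus B → 3:40 pm-4:40 pm.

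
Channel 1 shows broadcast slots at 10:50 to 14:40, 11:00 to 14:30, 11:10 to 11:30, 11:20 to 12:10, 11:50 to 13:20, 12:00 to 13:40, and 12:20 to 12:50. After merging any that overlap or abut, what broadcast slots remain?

10:50–14:40

11:00–14:30 overlaps/touches 10:50–14:40 → extend to 10:50–14:40.
11:10–11:30 overlaps/touches 10:50–14:40 → extend to 10:50–14:40.
11:20–12:10 overlaps/touches 10:50–14:40 → extend to 10:50–14:40.
11:50–13:20 overlaps/touches 10:50–14:40 → extend to 10:50–14:40.
12:00–13:40 overlaps/touches 10:50–14:40 → extend to 10:50–14:40.
12:20–12:50 overlaps/touches 10:50–14:40 → extend to 10:50–14:40.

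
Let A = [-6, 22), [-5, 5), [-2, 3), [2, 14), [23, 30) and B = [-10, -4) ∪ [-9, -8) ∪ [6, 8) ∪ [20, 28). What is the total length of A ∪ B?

40

First set merges to [-6, 22), [23, 30).
Second set merges to [-10, -4), [6, 8), [20, 28).
A ∪ B = [-10, 30).
Total: 40.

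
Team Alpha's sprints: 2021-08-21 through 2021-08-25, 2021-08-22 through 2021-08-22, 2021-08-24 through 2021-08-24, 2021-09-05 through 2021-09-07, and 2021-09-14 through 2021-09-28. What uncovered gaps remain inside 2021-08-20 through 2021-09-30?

2021-08-20 through 2021-08-20, 2021-08-26 through 2021-09-04, 2021-09-08 through 2021-09-13, 2021-09-29 through 2021-09-30

The merged coverage is 2021-08-21 through 2021-08-25, 2021-09-05 through 2021-09-07, 2021-09-14 through 2021-09-28.
Uncovered inside 2021-08-20 through 2021-09-30: 2021-08-20 through 2021-08-20, 2021-08-26 through 2021-09-04, 2021-09-08 through 2021-09-13, 2021-09-29 through 2021-09-30.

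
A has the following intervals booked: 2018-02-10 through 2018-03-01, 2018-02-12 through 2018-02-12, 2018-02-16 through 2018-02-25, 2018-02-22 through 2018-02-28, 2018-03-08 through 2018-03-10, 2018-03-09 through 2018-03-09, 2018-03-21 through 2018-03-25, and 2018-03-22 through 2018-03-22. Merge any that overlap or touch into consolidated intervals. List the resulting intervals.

2018-02-10 through 2018-03-01, 2018-03-08 through 2018-03-10, 2018-03-21 through 2018-03-25

2018-02-12 through 2018-02-12 overlaps/touches 2018-02-10 through 2018-03-01 → extend to 2018-02-10 through 2018-03-01.
2018-02-16 through 2018-02-25 overlaps/touches 2018-02-10 through 2018-03-01 → extend to 2018-02-10 through 2018-03-01.
2018-02-22 through 2018-02-28 overlaps/touches 2018-02-10 through 2018-03-01 → extend to 2018-02-10 through 2018-03-01.
2018-03-08 through 2018-03-10 is disjoint → start new block.
2018-03-09 through 2018-03-09 overlaps/touches 2018-03-08 through 2018-03-10 → extend to 2018-03-08 through 2018-03-10.
2018-03-21 through 2018-03-25 is disjoint → start new block.
2018-03-22 through 2018-03-22 overlaps/touches 2018-03-21 through 2018-03-25 → extend to 2018-03-21 through 2018-03-25.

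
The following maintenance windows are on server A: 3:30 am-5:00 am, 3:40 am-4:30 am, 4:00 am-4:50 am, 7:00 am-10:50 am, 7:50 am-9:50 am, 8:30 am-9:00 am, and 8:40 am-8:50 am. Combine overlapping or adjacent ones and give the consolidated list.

3:30 am–5:00 am, 7:00 am–10:50 am

3:40 am–4:30 am overlaps/touches 3:30 am–5:00 am → extend to 3:30 am–5:00 am.
4:00 am–4:50 am overlaps/touches 3:30 am–5:00 am → extend to 3:30 am–5:00 am.
7:00 am–10:50 am is disjoint → start new block.
7:50 am–9:50 am overlaps/touches 7:00 am–10:50 am → extend to 7:00 am–10:50 am.
8:30 am–9:00 am overlaps/touches 7:00 am–10:50 am → extend to 7:00 am–10:50 am.
8:40 am–8:50 am overlaps/touches 7:00 am–10:50 am → extend to 7:00 am–10:50 am.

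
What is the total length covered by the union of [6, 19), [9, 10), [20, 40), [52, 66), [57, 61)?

Merged: [6, 19), [20, 40), [52, 66).
Lengths: 13 + 20 + 14 = 47.

47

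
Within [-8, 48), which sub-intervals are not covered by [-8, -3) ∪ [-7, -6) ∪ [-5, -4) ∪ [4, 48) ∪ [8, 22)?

[-3, 4)

After merging, the occupied span is [-8, -3), [4, 48).
Complement within [-8, 48): [-3, 4).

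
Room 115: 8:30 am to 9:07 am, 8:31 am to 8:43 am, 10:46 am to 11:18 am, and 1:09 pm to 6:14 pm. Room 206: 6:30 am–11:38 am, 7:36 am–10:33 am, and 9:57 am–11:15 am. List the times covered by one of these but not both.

6:30 am-8:30 am, 9:07 am-10:46 am, 11:18 am-11:38 am, 1:09 pm-6:14 pm

A, merged: 8:30 am-9:07 am, 10:46 am-11:18 am, 1:09 pm-6:14 pm.
B, merged: 6:30 am-11:38 am.
A but not B: 1:09 pm-6:14 pm.
B but not A: 6:30 am-8:30 am, 9:07 am-10:46 am, 11:18 am-11:38 am.
Combining gives A △ B.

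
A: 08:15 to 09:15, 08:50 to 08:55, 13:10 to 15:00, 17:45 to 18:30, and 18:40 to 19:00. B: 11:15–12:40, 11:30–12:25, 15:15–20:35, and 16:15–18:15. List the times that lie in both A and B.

17:45–18:30, 18:40–19:00

First set merges to 08:15–09:15, 13:10–15:00, 17:45–18:30, 18:40–19:00.
Second set merges to 11:15–12:40, 15:15–20:35.
08:15–09:15 meets no B interval.
13:10–15:00 meets no B interval.
17:45–18:30 ∩ B → 17:45–18:30.
18:40–19:00 ∩ B → 18:40–19:00.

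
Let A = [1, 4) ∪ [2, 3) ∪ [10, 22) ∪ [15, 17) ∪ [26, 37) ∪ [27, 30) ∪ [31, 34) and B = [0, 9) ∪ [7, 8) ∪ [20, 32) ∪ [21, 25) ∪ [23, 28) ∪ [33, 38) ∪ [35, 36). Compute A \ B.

A, merged: [1, 4), [10, 22), [26, 37).
B, merged: [0, 9), [20, 32), [33, 38).
[1, 4): fully covered by B → removed.
[10, 22) minus B → [10, 20).
[26, 37) minus B → [32, 33).

[10, 20) ∪ [32, 33)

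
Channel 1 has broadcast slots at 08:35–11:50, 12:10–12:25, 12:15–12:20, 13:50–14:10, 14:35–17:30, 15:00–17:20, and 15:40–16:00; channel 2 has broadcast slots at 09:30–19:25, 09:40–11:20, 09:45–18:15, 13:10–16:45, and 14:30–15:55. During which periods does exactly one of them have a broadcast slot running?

08:35–09:30, 11:50–12:10, 12:25–13:50, 14:10–14:35, 17:30–19:25

Merge the first list: 08:35–11:50, 12:10–12:25, 13:50–14:10, 14:35–17:30.
Merge the second list: 09:30–19:25.
A but not B: 08:35–09:30.
B but not A: 11:50–12:10, 12:25–13:50, 14:10–14:35, 17:30–19:25.
Combining gives A △ B.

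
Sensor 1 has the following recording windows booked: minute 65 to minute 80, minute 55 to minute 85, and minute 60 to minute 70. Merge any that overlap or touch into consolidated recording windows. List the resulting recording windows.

minute 55 to minute 85

Sort by start: minute 55 to minute 85, minute 60 to minute 70, minute 65 to minute 80.
minute 60 to minute 70 overlaps/touches minute 55 to minute 85 → extend to minute 55 to minute 85.
minute 65 to minute 80 overlaps/touches minute 55 to minute 85 → extend to minute 55 to minute 85.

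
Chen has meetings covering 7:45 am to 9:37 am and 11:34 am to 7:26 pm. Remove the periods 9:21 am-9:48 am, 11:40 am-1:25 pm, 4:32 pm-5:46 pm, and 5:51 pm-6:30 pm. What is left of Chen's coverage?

7:45 am–9:21 am, 11:34 am–11:40 am, 1:25 pm–4:32 pm, 5:46 pm–5:51 pm, 6:30 pm–7:26 pm

7:45 am–9:37 am with B removed leaves 7:45 am–9:21 am.
11:34 am–7:26 pm with B removed leaves 11:34 am–11:40 am, 1:25 pm–4:32 pm, 5:46 pm–5:51 pm, 6:30 pm–7:26 pm.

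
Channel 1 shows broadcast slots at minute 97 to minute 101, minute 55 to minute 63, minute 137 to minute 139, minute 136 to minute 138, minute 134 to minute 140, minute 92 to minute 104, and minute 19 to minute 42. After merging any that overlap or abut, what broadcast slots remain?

Sort by start: minute 19 to minute 42, minute 55 to minute 63, minute 92 to minute 104, minute 97 to minute 101, minute 134 to minute 140, minute 136 to minute 138, minute 137 to minute 139.
minute 55 to minute 63 is disjoint → start new block.
minute 92 to minute 104 is disjoint → start new block.
minute 97 to minute 101 overlaps/touches minute 92 to minute 104 → extend to minute 92 to minute 104.
minute 134 to minute 140 is disjoint → start new block.
minute 136 to minute 138 overlaps/touches minute 134 to minute 140 → extend to minute 134 to minute 140.
minute 137 to minute 139 overlaps/touches minute 134 to minute 140 → extend to minute 134 to minute 140.

minute 19 to minute 42, minute 55 to minute 63, minute 92 to minute 104, minute 134 to minute 140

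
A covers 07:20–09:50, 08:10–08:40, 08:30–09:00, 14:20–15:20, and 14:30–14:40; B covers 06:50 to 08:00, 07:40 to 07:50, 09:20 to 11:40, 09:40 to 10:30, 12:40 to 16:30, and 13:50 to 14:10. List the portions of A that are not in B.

A, merged: 07:20–09:50, 14:20–15:20.
B, merged: 06:50–08:00, 09:20–11:40, 12:40–16:30.
07:20–09:50 \ B = 08:00–09:20.
14:20–15:20: entirely removed.

08:00–09:20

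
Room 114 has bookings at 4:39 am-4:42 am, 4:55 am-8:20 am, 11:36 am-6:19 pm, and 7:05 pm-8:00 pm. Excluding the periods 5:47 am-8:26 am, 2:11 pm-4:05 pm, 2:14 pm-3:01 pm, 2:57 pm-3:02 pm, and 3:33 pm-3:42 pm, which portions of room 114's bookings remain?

4:39 am-4:42 am, 4:55 am-5:47 am, 11:36 am-2:11 pm, 4:05 pm-6:19 pm, 7:05 pm-8:00 pm

Merge the second list: 5:47 am-8:26 am, 2:11 pm-4:05 pm.
4:39 am-4:42 am: no B overlap → unchanged.
4:55 am-8:20 am minus B → 4:55 am-5:47 am.
11:36 am-6:19 pm minus B → 11:36 am-2:11 pm, 4:05 pm-6:19 pm.
7:05 pm-8:00 pm: no B overlap → unchanged.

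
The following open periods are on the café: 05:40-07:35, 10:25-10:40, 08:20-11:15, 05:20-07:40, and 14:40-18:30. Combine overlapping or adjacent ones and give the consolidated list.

05:20-07:40, 08:20-11:15, 14:40-18:30

Sort by start: 05:20-07:40, 05:40-07:35, 08:20-11:15, 10:25-10:40, 14:40-18:30.
05:40-07:35 overlaps/touches 05:20-07:40 → extend to 05:20-07:40.
08:20-11:15 is disjoint → start new block.
10:25-10:40 overlaps/touches 08:20-11:15 → extend to 08:20-11:15.
14:40-18:30 is disjoint → start new block.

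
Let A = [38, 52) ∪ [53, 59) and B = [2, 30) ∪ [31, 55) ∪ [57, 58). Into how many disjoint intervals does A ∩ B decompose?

3

A ∩ B = [38, 52), [53, 55), [57, 58).
That is 3 disjoint pieces.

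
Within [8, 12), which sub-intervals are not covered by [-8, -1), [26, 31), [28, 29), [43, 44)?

[8, 12)

The merged coverage is [-8, -1), [26, 31), [43, 44).
Complement within [8, 12): [8, 12).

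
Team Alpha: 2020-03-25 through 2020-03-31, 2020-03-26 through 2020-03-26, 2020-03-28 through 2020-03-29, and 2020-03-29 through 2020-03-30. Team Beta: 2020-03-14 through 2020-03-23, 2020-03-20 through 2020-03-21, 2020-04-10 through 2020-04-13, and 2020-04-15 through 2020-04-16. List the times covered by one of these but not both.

2020-03-14 through 2020-03-23, 2020-03-25 through 2020-03-31, 2020-04-10 through 2020-04-13, 2020-04-15 through 2020-04-16

Merge the first list: 2020-03-25 through 2020-03-31.
Merge the second list: 2020-03-14 through 2020-03-23, 2020-04-10 through 2020-04-13, 2020-04-15 through 2020-04-16.
Only in the first: 2020-03-25 through 2020-03-31.
Only in the second: 2020-03-14 through 2020-03-23, 2020-04-10 through 2020-04-13, 2020-04-15 through 2020-04-16.
Together these are the periods covered by exactly one.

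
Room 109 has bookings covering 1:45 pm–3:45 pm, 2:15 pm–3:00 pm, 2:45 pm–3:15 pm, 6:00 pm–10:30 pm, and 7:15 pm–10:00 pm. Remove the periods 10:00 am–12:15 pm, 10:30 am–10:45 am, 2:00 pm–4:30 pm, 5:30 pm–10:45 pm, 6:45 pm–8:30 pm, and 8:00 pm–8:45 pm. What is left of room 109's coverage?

A, merged: 1:45 pm–3:45 pm, 6:00 pm–10:30 pm.
B, merged: 10:00 am–12:15 pm, 2:00 pm–4:30 pm, 5:30 pm–10:45 pm.
1:45 pm–3:45 pm minus B → 1:45 pm–2:00 pm.
6:00 pm–10:30 pm: fully covered by B → removed.

1:45 pm–2:00 pm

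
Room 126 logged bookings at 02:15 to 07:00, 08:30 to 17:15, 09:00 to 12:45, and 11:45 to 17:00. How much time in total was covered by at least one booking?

13 h 30 min

Merged: 02:15–07:00, 08:30–17:15.
Lengths: 4 h 45 min + 8 h 45 min = 13 h 30 min.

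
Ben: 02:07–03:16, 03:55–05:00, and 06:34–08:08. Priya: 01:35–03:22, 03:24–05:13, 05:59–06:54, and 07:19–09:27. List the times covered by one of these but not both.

A \ B = 06:54–07:19.
B \ A = 01:35–02:07, 03:16–03:22, 03:24–03:55, 05:00–05:13, 05:59–06:34, 08:08–09:27.
Union of the two gives the symmetric difference.

01:35–02:07, 03:16–03:22, 03:24–03:55, 05:00–05:13, 05:59–06:34, 06:54–07:19, 08:08–09:27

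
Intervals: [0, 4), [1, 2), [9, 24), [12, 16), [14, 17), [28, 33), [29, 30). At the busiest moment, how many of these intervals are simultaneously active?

At 14, 3 of the intervals are simultaneously active.
No point has more.

3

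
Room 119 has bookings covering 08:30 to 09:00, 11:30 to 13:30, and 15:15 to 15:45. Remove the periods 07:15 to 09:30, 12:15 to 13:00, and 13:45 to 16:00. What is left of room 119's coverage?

11:30-12:15, 13:00-13:30

08:30-09:00: entirely removed.
11:30-13:30 \ B = 11:30-12:15, 13:00-13:30.
15:15-15:45: entirely removed.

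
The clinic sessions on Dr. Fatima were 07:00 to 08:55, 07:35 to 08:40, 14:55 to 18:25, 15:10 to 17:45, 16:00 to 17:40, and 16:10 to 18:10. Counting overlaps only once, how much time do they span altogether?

Merged: 07:00–08:55, 14:55–18:25.
Lengths: 1 h 55 min + 3 h 30 min = 5 h 25 min.

5 h 25 min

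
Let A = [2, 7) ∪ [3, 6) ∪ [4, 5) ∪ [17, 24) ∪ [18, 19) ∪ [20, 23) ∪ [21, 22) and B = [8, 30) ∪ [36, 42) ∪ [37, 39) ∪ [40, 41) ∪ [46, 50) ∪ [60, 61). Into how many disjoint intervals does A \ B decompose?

Merge the first list: [2, 7), [17, 24).
Merge the second list: [8, 30), [36, 42), [46, 50), [60, 61).
A \ B = [2, 7).
That is 1 disjoint piece.

1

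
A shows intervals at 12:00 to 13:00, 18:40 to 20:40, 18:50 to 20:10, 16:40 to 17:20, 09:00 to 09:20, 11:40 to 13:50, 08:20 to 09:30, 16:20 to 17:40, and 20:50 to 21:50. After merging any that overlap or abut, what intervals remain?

Sort by start: 08:20-09:30, 09:00-09:20, 11:40-13:50, 12:00-13:00, 16:20-17:40, 16:40-17:20, 18:40-20:40, 18:50-20:10, 20:50-21:50.
09:00-09:20 overlaps/touches 08:20-09:30 → extend to 08:20-09:30.
11:40-13:50 is disjoint → start new block.
12:00-13:00 overlaps/touches 11:40-13:50 → extend to 11:40-13:50.
16:20-17:40 is disjoint → start new block.
16:40-17:20 overlaps/touches 16:20-17:40 → extend to 16:20-17:40.
18:40-20:40 is disjoint → start new block.
18:50-20:10 overlaps/touches 18:40-20:40 → extend to 18:40-20:40.
20:50-21:50 is disjoint → start new block.

08:20-09:30, 11:40-13:50, 16:20-17:40, 18:40-20:40, 20:50-21:50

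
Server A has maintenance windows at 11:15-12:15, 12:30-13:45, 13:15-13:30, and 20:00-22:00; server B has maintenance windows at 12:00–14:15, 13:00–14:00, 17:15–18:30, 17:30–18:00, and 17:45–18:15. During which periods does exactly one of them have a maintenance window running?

A, merged: 11:15-12:15, 12:30-13:45, 20:00-22:00.
B, merged: 12:00-14:15, 17:15-18:30.
A \ B = 11:15-12:00, 20:00-22:00.
B \ A = 12:15-12:30, 13:45-14:15, 17:15-18:30.
Union of the two gives the symmetric difference.

11:15-12:00, 12:15-12:30, 13:45-14:15, 17:15-18:30, 20:00-22:00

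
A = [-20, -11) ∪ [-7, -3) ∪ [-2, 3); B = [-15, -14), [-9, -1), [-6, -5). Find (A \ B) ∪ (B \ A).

Second set merges to [-15, -14), [-9, -1).
Only in the first: [-20, -15), [-14, -11), [-1, 3).
Only in the second: [-9, -7), [-3, -2).
Together these are the periods covered by exactly one.

[-20, -15) ∪ [-14, -11) ∪ [-9, -7) ∪ [-3, -2) ∪ [-1, 3)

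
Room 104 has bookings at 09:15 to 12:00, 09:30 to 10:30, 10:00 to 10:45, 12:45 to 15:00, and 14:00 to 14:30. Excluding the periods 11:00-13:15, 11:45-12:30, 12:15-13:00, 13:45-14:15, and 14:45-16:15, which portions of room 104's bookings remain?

09:15–11:00, 13:15–13:45, 14:15–14:45

A, merged: 09:15–12:00, 12:45–15:00.
B, merged: 11:00–13:15, 13:45–14:15, 14:45–16:15.
09:15–12:00 with B removed leaves 09:15–11:00.
12:45–15:00 with B removed leaves 13:15–13:45, 14:15–14:45.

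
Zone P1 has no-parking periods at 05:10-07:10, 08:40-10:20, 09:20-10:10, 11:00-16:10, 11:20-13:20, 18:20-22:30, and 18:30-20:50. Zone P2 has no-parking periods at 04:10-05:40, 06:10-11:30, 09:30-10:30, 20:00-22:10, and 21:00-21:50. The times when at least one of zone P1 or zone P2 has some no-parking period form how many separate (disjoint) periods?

2

Merge the first list: 05:10-07:10, 08:40-10:20, 11:00-16:10, 18:20-22:30.
Merge the second list: 04:10-05:40, 06:10-11:30, 20:00-22:10.
A ∪ B = 04:10-16:10, 18:20-22:30.
That is 2 disjoint pieces.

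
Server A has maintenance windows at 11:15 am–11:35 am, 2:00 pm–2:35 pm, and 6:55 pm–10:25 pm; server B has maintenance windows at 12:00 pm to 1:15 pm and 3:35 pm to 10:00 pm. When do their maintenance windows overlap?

6:55 pm–10:00 pm

11:15 am–11:35 am meets no B interval.
2:00 pm–2:35 pm meets no B interval.
6:55 pm–10:25 pm ∩ B → 6:55 pm–10:00 pm.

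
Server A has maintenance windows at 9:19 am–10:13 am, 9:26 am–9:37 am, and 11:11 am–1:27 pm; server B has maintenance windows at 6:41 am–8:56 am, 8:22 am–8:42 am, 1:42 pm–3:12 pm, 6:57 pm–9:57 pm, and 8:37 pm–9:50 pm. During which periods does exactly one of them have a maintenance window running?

6:41 am-8:56 am, 9:19 am-10:13 am, 11:11 am-1:27 pm, 1:42 pm-3:12 pm, 6:57 pm-9:57 pm

A, merged: 9:19 am-10:13 am, 11:11 am-1:27 pm.
B, merged: 6:41 am-8:56 am, 1:42 pm-3:12 pm, 6:57 pm-9:57 pm.
A but not B: 9:19 am-10:13 am, 11:11 am-1:27 pm.
B but not A: 6:41 am-8:56 am, 1:42 pm-3:12 pm, 6:57 pm-9:57 pm.
Combining gives A △ B.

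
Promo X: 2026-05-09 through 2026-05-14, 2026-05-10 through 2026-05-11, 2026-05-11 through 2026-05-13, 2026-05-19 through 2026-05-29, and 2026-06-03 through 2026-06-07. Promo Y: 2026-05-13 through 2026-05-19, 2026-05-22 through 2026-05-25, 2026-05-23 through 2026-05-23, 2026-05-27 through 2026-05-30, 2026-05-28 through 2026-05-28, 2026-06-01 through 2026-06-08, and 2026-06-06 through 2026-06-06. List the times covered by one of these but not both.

A, merged: 2026-05-09 through 2026-05-14, 2026-05-19 through 2026-05-29, 2026-06-03 through 2026-06-07.
B, merged: 2026-05-13 through 2026-05-19, 2026-05-22 through 2026-05-25, 2026-05-27 through 2026-05-30, 2026-06-01 through 2026-06-08.
Only in the first: 2026-05-09 through 2026-05-12, 2026-05-20 through 2026-05-21, 2026-05-26 through 2026-05-26.
Only in the second: 2026-05-15 through 2026-05-18, 2026-05-30 through 2026-05-30, 2026-06-01 through 2026-06-02, 2026-06-08 through 2026-06-08.
Together these are the periods covered by exactly one.

2026-05-09 through 2026-05-12, 2026-05-15 through 2026-05-18, 2026-05-20 through 2026-05-21, 2026-05-26 through 2026-05-26, 2026-05-30 through 2026-05-30, 2026-06-01 through 2026-06-02, 2026-06-08 through 2026-06-08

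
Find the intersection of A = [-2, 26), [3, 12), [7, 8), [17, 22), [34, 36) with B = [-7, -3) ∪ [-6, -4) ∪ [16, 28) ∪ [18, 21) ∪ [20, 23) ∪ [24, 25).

[16, 26)

First set merges to [-2, 26), [34, 36).
Second set merges to [-7, -3), [16, 28).
[-2, 26) meets the second set on [16, 26).
[34, 36): no overlap with the second set.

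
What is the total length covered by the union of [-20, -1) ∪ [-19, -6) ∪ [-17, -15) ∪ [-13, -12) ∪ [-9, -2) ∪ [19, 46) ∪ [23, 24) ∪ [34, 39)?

Merged: [-20, -1), [19, 46).
Lengths: 19 + 27 = 46.

46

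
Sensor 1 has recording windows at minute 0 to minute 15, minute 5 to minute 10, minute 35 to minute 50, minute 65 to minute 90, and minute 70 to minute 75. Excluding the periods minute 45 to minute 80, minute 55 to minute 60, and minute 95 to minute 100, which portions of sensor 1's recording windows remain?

A, merged: minute 0 to minute 15, minute 35 to minute 50, minute 65 to minute 90.
B, merged: minute 45 to minute 80, minute 95 to minute 100.
minute 0 to minute 15: nothing removed.
minute 35 to minute 50 \ B = minute 35 to minute 45.
minute 65 to minute 90 \ B = minute 80 to minute 90.

minute 0 to minute 15, minute 35 to minute 45, minute 80 to minute 90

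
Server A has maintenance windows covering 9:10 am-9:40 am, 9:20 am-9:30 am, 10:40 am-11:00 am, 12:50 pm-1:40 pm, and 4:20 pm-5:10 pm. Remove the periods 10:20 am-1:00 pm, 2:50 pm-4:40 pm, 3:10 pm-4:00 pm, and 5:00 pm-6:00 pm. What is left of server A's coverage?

9:10 am–9:40 am, 1:00 pm–1:40 pm, 4:40 pm–5:00 pm

A, merged: 9:10 am–9:40 am, 10:40 am–11:00 am, 12:50 pm–1:40 pm, 4:20 pm–5:10 pm.
B, merged: 10:20 am–1:00 pm, 2:50 pm–4:40 pm, 5:00 pm–6:00 pm.
9:10 am–9:40 am: nothing removed.
10:40 am–11:00 am: entirely removed.
12:50 pm–1:40 pm \ B = 1:00 pm–1:40 pm.
4:20 pm–5:10 pm \ B = 4:40 pm–5:00 pm.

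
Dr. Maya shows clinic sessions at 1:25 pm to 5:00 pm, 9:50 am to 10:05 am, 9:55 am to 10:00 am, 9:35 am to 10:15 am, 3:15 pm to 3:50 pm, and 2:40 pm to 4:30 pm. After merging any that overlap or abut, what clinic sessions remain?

9:35 am–10:15 am, 1:25 pm–5:00 pm

Sort by start: 9:35 am–10:15 am, 9:50 am–10:05 am, 9:55 am–10:00 am, 1:25 pm–5:00 pm, 2:40 pm–4:30 pm, 3:15 pm–3:50 pm.
9:50 am–10:05 am overlaps/touches 9:35 am–10:15 am → extend to 9:35 am–10:15 am.
9:55 am–10:00 am overlaps/touches 9:35 am–10:15 am → extend to 9:35 am–10:15 am.
1:25 pm–5:00 pm is disjoint → start new block.
2:40 pm–4:30 pm overlaps/touches 1:25 pm–5:00 pm → extend to 1:25 pm–5:00 pm.
3:15 pm–3:50 pm overlaps/touches 1:25 pm–5:00 pm → extend to 1:25 pm–5:00 pm.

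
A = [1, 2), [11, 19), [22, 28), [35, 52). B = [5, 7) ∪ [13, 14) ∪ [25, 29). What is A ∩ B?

[13, 14) ∪ [25, 28)

[1, 2) falls entirely outside B.
[11, 19) overlaps B on [13, 14).
[22, 28) overlaps B on [25, 28).
[35, 52) falls entirely outside B.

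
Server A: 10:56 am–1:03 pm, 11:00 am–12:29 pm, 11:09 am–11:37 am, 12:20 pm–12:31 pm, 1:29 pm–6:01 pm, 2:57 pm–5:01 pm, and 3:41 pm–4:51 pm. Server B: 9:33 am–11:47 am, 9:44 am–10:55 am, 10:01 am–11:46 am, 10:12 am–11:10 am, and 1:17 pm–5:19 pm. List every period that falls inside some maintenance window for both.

First set merges to 10:56 am–1:03 pm, 1:29 pm–6:01 pm.
Second set merges to 9:33 am–11:47 am, 1:17 pm–5:19 pm.
10:56 am–1:03 pm ∩ B → 10:56 am–11:47 am.
1:29 pm–6:01 pm ∩ B → 1:29 pm–5:19 pm.

10:56 am–11:47 am, 1:29 pm–5:19 pm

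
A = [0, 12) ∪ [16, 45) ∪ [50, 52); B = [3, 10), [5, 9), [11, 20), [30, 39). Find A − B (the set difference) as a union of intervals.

[0, 3) ∪ [10, 11) ∪ [20, 30) ∪ [39, 45) ∪ [50, 52)

Merge the second list: [3, 10), [11, 20), [30, 39).
[0, 12) with B removed leaves [0, 3), [10, 11).
[16, 45) with B removed leaves [20, 30), [39, 45).
[50, 52) is untouched.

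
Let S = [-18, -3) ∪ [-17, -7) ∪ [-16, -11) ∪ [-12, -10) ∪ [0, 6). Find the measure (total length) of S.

Merged: [-18, -3), [0, 6).
Lengths: 15 + 6 = 21.

21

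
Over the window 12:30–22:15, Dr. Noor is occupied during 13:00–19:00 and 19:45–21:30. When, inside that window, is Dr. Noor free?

The merged coverage is 13:00–19:00, 19:45–21:30.
Gaps within 12:30–22:15: 12:30–13:00, 19:00–19:45, 21:30–22:15.

12:30–13:00, 19:00–19:45, 21:30–22:15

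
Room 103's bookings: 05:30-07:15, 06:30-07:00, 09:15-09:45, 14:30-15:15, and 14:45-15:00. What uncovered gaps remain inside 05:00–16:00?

After merging, the occupied span is 05:30–07:15, 09:15–09:45, 14:30–15:15.
Gaps within 05:00–16:00: 05:00–05:30, 07:15–09:15, 09:45–14:30, 15:15–16:00.

05:00–05:30, 07:15–09:15, 09:45–14:30, 15:15–16:00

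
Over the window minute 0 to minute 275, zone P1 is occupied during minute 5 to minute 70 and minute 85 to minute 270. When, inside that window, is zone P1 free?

minute 0 to minute 5, minute 70 to minute 85, minute 270 to minute 275

The merged coverage is minute 5 to minute 70, minute 85 to minute 270.
Uncovered inside minute 0 to minute 275: minute 0 to minute 5, minute 70 to minute 85, minute 270 to minute 275.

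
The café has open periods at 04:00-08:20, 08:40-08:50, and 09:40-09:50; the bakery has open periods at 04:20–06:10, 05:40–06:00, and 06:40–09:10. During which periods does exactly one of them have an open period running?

B, merged: 04:20–06:10, 06:40–09:10.
A \ B = 04:00–04:20, 06:10–06:40, 09:40–09:50.
B \ A = 08:20–08:40, 08:50–09:10.
Union of the two gives the symmetric difference.

04:00–04:20, 06:10–06:40, 08:20–08:40, 08:50–09:10, 09:40–09:50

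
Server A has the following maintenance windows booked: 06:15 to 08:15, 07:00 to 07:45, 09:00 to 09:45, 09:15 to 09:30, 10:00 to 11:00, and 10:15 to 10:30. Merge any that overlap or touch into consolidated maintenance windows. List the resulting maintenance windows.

07:00–07:45 overlaps/touches 06:15–08:15 → extend to 06:15–08:15.
09:00–09:45 is disjoint → start new block.
09:15–09:30 overlaps/touches 09:00–09:45 → extend to 09:00–09:45.
10:00–11:00 is disjoint → start new block.
10:15–10:30 overlaps/touches 10:00–11:00 → extend to 10:00–11:00.

06:15–08:15, 09:00–09:45, 10:00–11:00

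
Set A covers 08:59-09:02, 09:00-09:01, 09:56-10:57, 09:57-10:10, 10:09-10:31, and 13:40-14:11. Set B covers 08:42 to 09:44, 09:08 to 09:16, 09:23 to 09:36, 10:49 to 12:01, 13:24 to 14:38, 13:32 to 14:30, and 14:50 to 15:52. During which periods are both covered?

Merge the first list: 08:59–09:02, 09:56–10:57, 13:40–14:11.
Merge the second list: 08:42–09:44, 10:49–12:01, 13:24–14:38, 14:50–15:52.
08:59–09:02 overlaps B on 08:59–09:02.
09:56–10:57 overlaps B on 10:49–10:57.
13:40–14:11 overlaps B on 13:40–14:11.

08:59–09:02, 10:49–10:57, 13:40–14:11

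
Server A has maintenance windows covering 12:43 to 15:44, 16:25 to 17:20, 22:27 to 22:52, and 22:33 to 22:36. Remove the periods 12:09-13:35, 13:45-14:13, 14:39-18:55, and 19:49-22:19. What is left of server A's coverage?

13:35-13:45, 14:13-14:39, 22:27-22:52

A, merged: 12:43-15:44, 16:25-17:20, 22:27-22:52.
12:43-15:44 \ B = 13:35-13:45, 14:13-14:39.
16:25-17:20: entirely removed.
22:27-22:52: nothing removed.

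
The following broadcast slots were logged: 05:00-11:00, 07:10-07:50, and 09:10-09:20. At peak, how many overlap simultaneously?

2

Sweep endpoints in order; track running count of active intervals.
Peak of 2 reached at 07:10.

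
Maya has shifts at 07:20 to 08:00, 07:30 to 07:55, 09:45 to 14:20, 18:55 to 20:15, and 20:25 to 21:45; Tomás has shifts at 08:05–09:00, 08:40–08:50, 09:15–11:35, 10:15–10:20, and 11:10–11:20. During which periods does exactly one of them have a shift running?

07:20–08:00, 08:05–09:00, 09:15–09:45, 11:35–14:20, 18:55–20:15, 20:25–21:45

A, merged: 07:20–08:00, 09:45–14:20, 18:55–20:15, 20:25–21:45.
B, merged: 08:05–09:00, 09:15–11:35.
A but not B: 07:20–08:00, 11:35–14:20, 18:55–20:15, 20:25–21:45.
B but not A: 08:05–09:00, 09:15–09:45.
Combining gives A △ B.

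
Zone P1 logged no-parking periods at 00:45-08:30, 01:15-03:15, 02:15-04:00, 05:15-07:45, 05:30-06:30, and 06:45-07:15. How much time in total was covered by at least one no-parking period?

7 h 45 min

Merged: 00:45-08:30.
Length: 7 h 45 min.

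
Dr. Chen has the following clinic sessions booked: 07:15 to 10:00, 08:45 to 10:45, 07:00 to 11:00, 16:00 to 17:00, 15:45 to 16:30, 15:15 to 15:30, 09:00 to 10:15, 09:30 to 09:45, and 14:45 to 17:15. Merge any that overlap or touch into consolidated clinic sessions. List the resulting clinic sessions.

07:00-11:00, 14:45-17:15

Sort by start: 07:00-11:00, 07:15-10:00, 08:45-10:45, 09:00-10:15, 09:30-09:45, 14:45-17:15, 15:15-15:30, 15:45-16:30, 16:00-17:00.
07:15-10:00 overlaps/touches 07:00-11:00 → extend to 07:00-11:00.
08:45-10:45 overlaps/touches 07:00-11:00 → extend to 07:00-11:00.
09:00-10:15 overlaps/touches 07:00-11:00 → extend to 07:00-11:00.
09:30-09:45 overlaps/touches 07:00-11:00 → extend to 07:00-11:00.
14:45-17:15 is disjoint → start new block.
15:15-15:30 overlaps/touches 14:45-17:15 → extend to 14:45-17:15.
15:45-16:30 overlaps/touches 14:45-17:15 → extend to 14:45-17:15.
16:00-17:00 overlaps/touches 14:45-17:15 → extend to 14:45-17:15.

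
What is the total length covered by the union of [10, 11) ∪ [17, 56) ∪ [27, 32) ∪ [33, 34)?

Merged: [10, 11), [17, 56).
Lengths: 1 + 39 = 40.

40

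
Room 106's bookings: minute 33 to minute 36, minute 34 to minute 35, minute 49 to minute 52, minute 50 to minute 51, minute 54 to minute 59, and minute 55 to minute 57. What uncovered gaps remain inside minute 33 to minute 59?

minute 36 to minute 49, minute 52 to minute 54

Covered (merged): minute 33 to minute 36, minute 49 to minute 52, minute 54 to minute 59.
Complement within minute 33 to minute 59: minute 36 to minute 49, minute 52 to minute 54.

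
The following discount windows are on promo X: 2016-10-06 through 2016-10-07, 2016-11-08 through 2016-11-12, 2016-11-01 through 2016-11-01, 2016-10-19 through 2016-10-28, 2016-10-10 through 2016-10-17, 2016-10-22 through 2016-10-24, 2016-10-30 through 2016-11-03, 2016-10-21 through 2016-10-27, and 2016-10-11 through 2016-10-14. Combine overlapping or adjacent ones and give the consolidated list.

2016-10-06 through 2016-10-07, 2016-10-10 through 2016-10-17, 2016-10-19 through 2016-10-28, 2016-10-30 through 2016-11-03, 2016-11-08 through 2016-11-12

Sort by start: 2016-10-06 through 2016-10-07, 2016-10-10 through 2016-10-17, 2016-10-11 through 2016-10-14, 2016-10-19 through 2016-10-28, 2016-10-21 through 2016-10-27, 2016-10-22 through 2016-10-24, 2016-10-30 through 2016-11-03, 2016-11-01 through 2016-11-01, 2016-11-08 through 2016-11-12.
2016-10-10 through 2016-10-17 is disjoint → start new block.
2016-10-11 through 2016-10-14 overlaps/touches 2016-10-10 through 2016-10-17 → extend to 2016-10-10 through 2016-10-17.
2016-10-19 through 2016-10-28 is disjoint → start new block.
2016-10-21 through 2016-10-27 overlaps/touches 2016-10-19 through 2016-10-28 → extend to 2016-10-19 through 2016-10-28.
2016-10-22 through 2016-10-24 overlaps/touches 2016-10-19 through 2016-10-28 → extend to 2016-10-19 through 2016-10-28.
2016-10-30 through 2016-11-03 is disjoint → start new block.
2016-11-01 through 2016-11-01 overlaps/touches 2016-10-30 through 2016-11-03 → extend to 2016-10-30 through 2016-11-03.
2016-11-08 through 2016-11-12 is disjoint → start new block.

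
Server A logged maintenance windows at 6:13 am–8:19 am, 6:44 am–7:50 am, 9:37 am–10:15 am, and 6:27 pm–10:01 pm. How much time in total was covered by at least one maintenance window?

Merged: 6:13 am–8:19 am, 9:37 am–10:15 am, 6:27 pm–10:01 pm.
Lengths: 2 h 6 min + 38 min + 3 h 34 min = 6 h 18 min.

6 h 18 min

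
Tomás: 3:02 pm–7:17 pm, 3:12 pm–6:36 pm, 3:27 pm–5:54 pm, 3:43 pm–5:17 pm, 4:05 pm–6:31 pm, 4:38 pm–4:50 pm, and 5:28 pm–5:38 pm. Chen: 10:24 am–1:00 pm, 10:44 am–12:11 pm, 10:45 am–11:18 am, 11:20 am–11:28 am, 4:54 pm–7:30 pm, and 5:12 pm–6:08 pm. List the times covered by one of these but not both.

10:24 am–1:00 pm, 3:02 pm–4:54 pm, 7:17 pm–7:30 pm

First set merges to 3:02 pm–7:17 pm.
Second set merges to 10:24 am–1:00 pm, 4:54 pm–7:30 pm.
A but not B: 3:02 pm–4:54 pm.
B but not A: 10:24 am–1:00 pm, 7:17 pm–7:30 pm.
Combining gives A △ B.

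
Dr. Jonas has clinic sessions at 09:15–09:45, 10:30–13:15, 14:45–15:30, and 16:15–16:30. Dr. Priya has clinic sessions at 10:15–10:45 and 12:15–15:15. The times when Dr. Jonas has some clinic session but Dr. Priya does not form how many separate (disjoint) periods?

4

A \ B = 09:15-09:45, 10:45-12:15, 15:15-15:30, 16:15-16:30.
That is 4 disjoint pieces.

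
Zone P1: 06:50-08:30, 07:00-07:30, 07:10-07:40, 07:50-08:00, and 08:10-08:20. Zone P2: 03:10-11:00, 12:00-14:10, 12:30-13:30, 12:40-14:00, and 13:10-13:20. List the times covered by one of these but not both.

03:10–06:50, 08:30–11:00, 12:00–14:10

Merge the first list: 06:50–08:30.
Merge the second list: 03:10–11:00, 12:00–14:10.
A \ B = none.
B \ A = 03:10–06:50, 08:30–11:00, 12:00–14:10.
Union of the two gives the symmetric difference.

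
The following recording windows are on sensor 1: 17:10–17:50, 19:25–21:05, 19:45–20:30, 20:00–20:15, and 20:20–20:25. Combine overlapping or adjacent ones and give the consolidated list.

19:25-21:05 is disjoint → start new block.
19:45-20:30 overlaps/touches 19:25-21:05 → extend to 19:25-21:05.
20:00-20:15 overlaps/touches 19:25-21:05 → extend to 19:25-21:05.
20:20-20:25 overlaps/touches 19:25-21:05 → extend to 19:25-21:05.

17:10-17:50, 19:25-21:05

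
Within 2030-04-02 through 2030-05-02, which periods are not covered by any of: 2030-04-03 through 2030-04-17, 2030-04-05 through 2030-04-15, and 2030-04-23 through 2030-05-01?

2030-04-02 through 2030-04-02, 2030-04-18 through 2030-04-22, 2030-05-02 through 2030-05-02

After merging, the occupied span is 2030-04-03 through 2030-04-17, 2030-04-23 through 2030-05-01.
Complement within 2030-04-02 through 2030-05-02: 2030-04-02 through 2030-04-02, 2030-04-18 through 2030-04-22, 2030-05-02 through 2030-05-02.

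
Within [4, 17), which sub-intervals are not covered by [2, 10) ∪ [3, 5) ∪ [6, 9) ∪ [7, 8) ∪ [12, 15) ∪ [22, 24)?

[10, 12) ∪ [15, 17)

Covered (merged): [2, 10), [12, 15), [22, 24).
Uncovered inside [4, 17): [10, 12), [15, 17).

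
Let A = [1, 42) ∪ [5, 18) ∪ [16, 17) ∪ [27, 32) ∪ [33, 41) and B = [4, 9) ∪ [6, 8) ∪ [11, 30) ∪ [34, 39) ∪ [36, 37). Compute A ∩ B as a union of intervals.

[4, 9) ∪ [11, 30) ∪ [34, 39)

A, merged: [1, 42).
B, merged: [4, 9), [11, 30), [34, 39).
[1, 42) ∩ B → [4, 9), [11, 30), [34, 39).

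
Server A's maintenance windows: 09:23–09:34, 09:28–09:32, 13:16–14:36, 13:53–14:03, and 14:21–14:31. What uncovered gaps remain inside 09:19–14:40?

Covered (merged): 09:23-09:34, 13:16-14:36.
Gaps within 09:19-14:40: 09:19-09:23, 09:34-13:16, 14:36-14:40.

09:19-09:23, 09:34-13:16, 14:36-14:40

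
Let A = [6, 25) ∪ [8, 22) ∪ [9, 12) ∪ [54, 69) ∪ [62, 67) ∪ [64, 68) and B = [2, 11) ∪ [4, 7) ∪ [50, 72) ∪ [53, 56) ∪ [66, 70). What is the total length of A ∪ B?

First set merges to [6, 25), [54, 69).
Second set merges to [2, 11), [50, 72).
A ∪ B = [2, 25), [50, 72).
Total: 23 + 22 = 45.

45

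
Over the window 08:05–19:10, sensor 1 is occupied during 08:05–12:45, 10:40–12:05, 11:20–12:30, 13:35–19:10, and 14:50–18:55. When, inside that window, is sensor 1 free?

After merging, the occupied span is 08:05-12:45, 13:35-19:10.
Complement within 08:05-19:10: 12:45-13:35.

12:45-13:35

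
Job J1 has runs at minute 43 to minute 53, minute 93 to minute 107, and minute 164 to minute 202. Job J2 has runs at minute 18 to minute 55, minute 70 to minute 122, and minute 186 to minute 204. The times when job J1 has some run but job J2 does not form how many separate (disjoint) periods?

A \ B = minute 164 to minute 186.
That is 1 disjoint piece.

1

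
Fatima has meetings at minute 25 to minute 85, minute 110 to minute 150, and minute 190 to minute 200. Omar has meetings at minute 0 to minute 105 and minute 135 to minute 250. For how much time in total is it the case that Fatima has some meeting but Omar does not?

A \ B = minute 110 to minute 135.
Total: 25 minutes.

25 minutes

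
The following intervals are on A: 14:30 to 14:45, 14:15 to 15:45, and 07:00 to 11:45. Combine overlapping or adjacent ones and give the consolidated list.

07:00–11:45, 14:15–15:45

Sort by start: 07:00–11:45, 14:15–15:45, 14:30–14:45.
14:15–15:45 is disjoint → start new block.
14:30–14:45 overlaps/touches 14:15–15:45 → extend to 14:15–15:45.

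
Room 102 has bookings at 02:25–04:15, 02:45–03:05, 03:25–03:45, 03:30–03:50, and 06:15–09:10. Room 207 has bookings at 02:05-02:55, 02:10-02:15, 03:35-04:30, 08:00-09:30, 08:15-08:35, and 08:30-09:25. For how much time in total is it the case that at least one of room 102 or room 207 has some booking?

5 h 40 min

A, merged: 02:25–04:15, 06:15–09:10.
B, merged: 02:05–02:55, 03:35–04:30, 08:00–09:30.
A ∪ B = 02:05–04:30, 06:15–09:30.
Total: 2 h 25 min + 3 h 15 min = 5 h 40 min.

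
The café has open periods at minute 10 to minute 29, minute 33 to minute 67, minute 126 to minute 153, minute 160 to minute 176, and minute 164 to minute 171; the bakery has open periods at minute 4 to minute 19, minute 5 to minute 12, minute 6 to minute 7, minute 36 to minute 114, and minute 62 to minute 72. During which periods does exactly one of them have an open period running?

Merge the first list: minute 10 to minute 29, minute 33 to minute 67, minute 126 to minute 153, minute 160 to minute 176.
Merge the second list: minute 4 to minute 19, minute 36 to minute 114.
Only in the first: minute 19 to minute 29, minute 33 to minute 36, minute 126 to minute 153, minute 160 to minute 176.
Only in the second: minute 4 to minute 10, minute 67 to minute 114.
Together these are the periods covered by exactly one.

minute 4 to minute 10, minute 19 to minute 29, minute 33 to minute 36, minute 67 to minute 114, minute 126 to minute 153, minute 160 to minute 176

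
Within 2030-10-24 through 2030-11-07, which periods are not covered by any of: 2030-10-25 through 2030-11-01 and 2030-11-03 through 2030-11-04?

After merging, the occupied span is 2030-10-25 through 2030-11-01, 2030-11-03 through 2030-11-04.
Gaps within 2030-10-24 through 2030-11-07: 2030-10-24 through 2030-10-24, 2030-11-02 through 2030-11-02, 2030-11-05 through 2030-11-07.

2030-10-24 through 2030-10-24, 2030-11-02 through 2030-11-02, 2030-11-05 through 2030-11-07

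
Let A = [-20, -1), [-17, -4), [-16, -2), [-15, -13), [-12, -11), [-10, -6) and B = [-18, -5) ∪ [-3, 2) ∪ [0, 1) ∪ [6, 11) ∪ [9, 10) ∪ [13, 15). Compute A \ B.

[-20, -18) ∪ [-5, -3)

First set merges to [-20, -1).
Second set merges to [-18, -5), [-3, 2), [6, 11), [13, 15).
[-20, -1) with B removed leaves [-20, -18), [-5, -3).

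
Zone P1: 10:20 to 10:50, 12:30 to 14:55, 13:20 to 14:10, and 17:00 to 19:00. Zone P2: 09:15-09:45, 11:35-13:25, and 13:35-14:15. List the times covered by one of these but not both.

First set merges to 10:20–10:50, 12:30–14:55, 17:00–19:00.
A but not B: 10:20–10:50, 13:25–13:35, 14:15–14:55, 17:00–19:00.
B but not A: 09:15–09:45, 11:35–12:30.
Combining gives A △ B.

09:15–09:45, 10:20–10:50, 11:35–12:30, 13:25–13:35, 14:15–14:55, 17:00–19:00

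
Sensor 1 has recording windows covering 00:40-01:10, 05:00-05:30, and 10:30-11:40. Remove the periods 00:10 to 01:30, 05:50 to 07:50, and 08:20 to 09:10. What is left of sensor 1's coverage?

05:00–05:30, 10:30–11:40

00:40–01:10 lies entirely inside B → drops out.
05:00–05:30 is untouched.
10:30–11:40 is untouched.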